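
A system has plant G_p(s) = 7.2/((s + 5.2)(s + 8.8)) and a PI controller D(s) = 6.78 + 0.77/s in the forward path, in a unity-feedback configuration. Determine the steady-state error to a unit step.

The open loop D(s)G_p(s) has a pole at the origin (type 1), so the static position error constant is infinite and e_ss = 1/(1+∞) = 0.

0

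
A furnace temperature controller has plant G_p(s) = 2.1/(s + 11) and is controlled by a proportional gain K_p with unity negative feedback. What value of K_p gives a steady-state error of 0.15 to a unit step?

The loop is type 0, so e_ss(step) = 1/(1 + K_pos) with K_pos = K_p·G_p(0).
G_p(0) = 0.1909. Require 1/(1 + K_p·0.1909) = 0.15, so 1 + 0.1909·K_p = 6.667.
K_p = (6.667 − 1)/0.1909 = 29.7.

K_p = 29.7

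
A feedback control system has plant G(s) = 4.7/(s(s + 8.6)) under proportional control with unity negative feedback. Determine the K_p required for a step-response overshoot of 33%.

K_p = 35.5

From %OS = 100·exp(−πζ/√(1−ζ²)) = 33%, ζ = −ln(0.33)/√(π²+ln²(0.33)) = 0.3328.
Characteristic equation s² + 8.6s + 4.7K_p = 0 gives ζ = 8.6/(2√(4.7K_p)).
Setting ζ = 0.3328: √(4.7K_p) = 8.6/(2·0.3328) = 12.92, so K_p = 167/4.7 = 35.5.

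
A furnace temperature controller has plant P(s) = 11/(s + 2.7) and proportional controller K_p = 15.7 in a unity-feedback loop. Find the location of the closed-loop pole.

s = -175.4

Closed-loop transfer function: T(s) = K_p·P(s)/(1 + K_p·P(s)) = 172.7/(s + 2.7 + 172.7) = 172.7/(s + 175.4).
The closed-loop pole is at s = −175.4.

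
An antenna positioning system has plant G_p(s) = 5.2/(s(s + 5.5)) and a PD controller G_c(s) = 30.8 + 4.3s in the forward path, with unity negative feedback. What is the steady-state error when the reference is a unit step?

The open loop G_c(s)G_p(s) has a pole at the origin (type 1), so the static position error constant is infinite and e_ss = 1/(1+∞) = 0.

0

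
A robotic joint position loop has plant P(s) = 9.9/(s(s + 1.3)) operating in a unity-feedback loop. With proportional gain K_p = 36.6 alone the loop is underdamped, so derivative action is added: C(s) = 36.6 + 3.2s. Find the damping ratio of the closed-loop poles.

Forward path: (36.6 + 3.2s)·9.9/(s(s+1.3)). The closed-loop characteristic equation is s² + (1.3 + 9.9·3.2)s + 9.9·36.6 = 0.
That is s² + 32.98s + 362.3 = 0, so ω_n = 19.04 rad/s and ζ = 32.98/(2·19.04) = 0.8663.

ζ = 0.866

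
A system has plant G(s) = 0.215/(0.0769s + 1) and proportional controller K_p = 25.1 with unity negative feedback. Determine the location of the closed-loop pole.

s = -83.18

Closed loop: T(s) = K_p·G/(1+K_p·G) = 5.397/(0.0769s + 1 + 5.397), with pole at s = −(1 + 5.397)/0.0769 = −83.18.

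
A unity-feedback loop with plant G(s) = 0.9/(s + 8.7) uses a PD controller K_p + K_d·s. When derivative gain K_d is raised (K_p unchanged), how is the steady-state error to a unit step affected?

At s = 0 the derivative term contributes nothing: C(0) = K_p regardless of K_d, so K_pos = K_p·G(0) and e_ss are unchanged.

unchanged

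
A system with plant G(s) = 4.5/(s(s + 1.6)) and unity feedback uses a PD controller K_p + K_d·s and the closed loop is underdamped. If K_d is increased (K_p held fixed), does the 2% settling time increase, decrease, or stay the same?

Characteristic equation s² + (1.6 + 4.5K_d)s + 4.5K_p = 0: raising K_d increases ζω_n = (1.6+4.5K_d)/2 while the loop stays underdamped, so T_s ≈ 4/(ζω_n) decreases.

decrease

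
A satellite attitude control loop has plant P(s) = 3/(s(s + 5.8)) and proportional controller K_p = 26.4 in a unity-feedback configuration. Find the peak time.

T_p = 0.373 s

The closed-loop denominator s² + 5.8s + 79.2 gives ω_n = √79.2 = 8.899 and ζ = 5.8/(2ω_n) = 0.3259.
Damped frequency ω_d = ω_n√(1−ζ²) = 8.414 rad/s, so peak time T_p = π/ω_d = 0.373 s.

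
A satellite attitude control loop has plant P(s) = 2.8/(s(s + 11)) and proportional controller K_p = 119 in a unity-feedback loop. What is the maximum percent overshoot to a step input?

From 1 + K_pP(s) = 0: s² + 11s + 333.2 = 0 ⇒ ω_n = 18.25, ζ = 0.3013.
%OS = 100·exp(−πζ/√(1−ζ²)) = 100·exp(−π·0.3013/√0.9092) = 37.1%.

37.1%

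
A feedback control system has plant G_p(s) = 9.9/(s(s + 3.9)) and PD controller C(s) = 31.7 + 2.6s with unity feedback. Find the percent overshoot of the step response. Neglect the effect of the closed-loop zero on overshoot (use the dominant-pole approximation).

0.825%

Forward path: (31.7 + 2.6s)·9.9/(s(s+3.9)). The closed-loop characteristic equation is s² + (3.9 + 9.9·2.6)s + 9.9·31.7 = 0.
That is s² + 29.64s + 313.8 = 0, so ω_n = 17.72 rad/s and ζ = 29.64/(2·17.72) = 0.8366.
%OS = 100·exp(−πζ/√(1−ζ²)) = 0.825%.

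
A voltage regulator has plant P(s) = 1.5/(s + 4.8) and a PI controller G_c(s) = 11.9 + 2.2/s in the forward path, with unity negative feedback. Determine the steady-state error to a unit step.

0

The open loop G_c(s)P(s) has a pole at the origin (type 1), so the static position error constant is infinite and e_ss = 1/(1+∞) = 0.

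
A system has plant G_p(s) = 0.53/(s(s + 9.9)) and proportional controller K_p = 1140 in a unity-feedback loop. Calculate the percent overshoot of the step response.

52.4%

The closed-loop denominator s² + 9.9s + 604.2 gives ω_n = √604.2 = 24.58 and ζ = 9.9/(2ω_n) = 0.2014.
%OS = 100·exp(−πζ/√(1−ζ²)) = 100·exp(−π·0.2014/√0.9594) = 52.4%.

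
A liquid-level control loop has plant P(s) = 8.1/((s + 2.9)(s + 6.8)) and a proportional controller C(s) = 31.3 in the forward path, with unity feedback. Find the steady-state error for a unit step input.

0.0722

The loop is type 0. Static position error constant K_pos = C(0)·P(0) = 31.3·0.4108 = 12.86.
Steady-state error to a unit step: e_ss = 1/(1+K_pos) = 1/13.86 = 0.0722.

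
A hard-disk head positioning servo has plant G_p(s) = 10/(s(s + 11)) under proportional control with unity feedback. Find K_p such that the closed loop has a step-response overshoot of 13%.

K_p = 10.2

From %OS = 100·exp(−πζ/√(1−ζ²)) = 13%, ζ = −ln(0.13)/√(π²+ln²(0.13)) = 0.5446.
Characteristic equation s² + 11s + 10K_p = 0 gives ζ = 11/(2√(10K_p)).
Setting ζ = 0.5446: √(10K_p) = 11/(2·0.5446) = 10.1, so K_p = 102/10 = 10.2.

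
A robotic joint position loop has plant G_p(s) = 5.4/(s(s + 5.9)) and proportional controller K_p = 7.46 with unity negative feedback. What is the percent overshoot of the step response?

19.2%

From 1 + K_pG_p(s) = 0: s² + 5.9s + 40.28 = 0 ⇒ ω_n = 6.347, ζ = 0.4648.
%OS = 100·exp(−πζ/√(1−ζ²)) = 100·exp(−π·0.4648/√0.784) = 19.2%.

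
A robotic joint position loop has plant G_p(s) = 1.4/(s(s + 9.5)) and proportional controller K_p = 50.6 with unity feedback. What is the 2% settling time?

From 1 + K_pG_p(s) = 0: s² + 9.5s + 70.84 = 0 ⇒ ω_n = 8.417, ζ = 0.5644.
2% settling time T_s ≈ 4/(ζω_n) = 4/4.75 = 0.842 s.

T_s ≈ 0.842 s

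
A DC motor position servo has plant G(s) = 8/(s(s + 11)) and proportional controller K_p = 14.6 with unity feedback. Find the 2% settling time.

From 1 + K_pG(s) = 0: s² + 11s + 116.8 = 0 ⇒ ω_n = 10.81, ζ = 0.5089.
2% settling time T_s ≈ 4/(ζω_n) = 4/5.5 = 0.727 s.

T_s ≈ 0.727 s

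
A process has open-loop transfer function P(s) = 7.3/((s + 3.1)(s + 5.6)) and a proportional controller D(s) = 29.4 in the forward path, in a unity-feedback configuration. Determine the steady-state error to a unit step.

The loop is type 0. Static position error constant K_pos = D(0)·P(0) = 29.4·0.4205 = 12.36.
Steady-state error to a unit step: e_ss = 1/(1+K_pos) = 1/13.36 = 0.0748.

0.0748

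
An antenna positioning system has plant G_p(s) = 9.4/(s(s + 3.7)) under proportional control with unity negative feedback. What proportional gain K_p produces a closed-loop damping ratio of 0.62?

K_p = 0.947

Closed-loop characteristic equation: s² + 3.7s + K_p·9.4 = 0.
So ω_n = √(9.4K_p) and 2ζω_n = 3.7, giving ζ = 3.7/(2√(9.4K_p)).
Setting ζ = 0.62: √(9.4K_p) = 3.7/(2·0.62) = 2.984, so K_p = 8.903/9.4 = 0.947.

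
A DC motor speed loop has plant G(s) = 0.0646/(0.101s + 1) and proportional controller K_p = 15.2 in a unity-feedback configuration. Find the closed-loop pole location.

s = -19.62

Closed loop: T(s) = K_p·G/(1+K_p·G) = 0.9819/(0.101s + 1 + 0.9819), with pole at s = −(1 + 0.9819)/0.101 = −19.62.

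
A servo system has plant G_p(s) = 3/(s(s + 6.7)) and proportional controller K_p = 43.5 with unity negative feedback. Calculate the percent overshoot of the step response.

Closed-loop characteristic equation: s² + 6.7s + 130.5 = 0, so ω_n = 11.42 rad/s and ζ = 6.7/(2·11.42) = 0.2933.
%OS = 100·exp(−πζ/√(1−ζ²)) = 100·exp(−π·0.2933/√0.914) = 38.2%.

38.2%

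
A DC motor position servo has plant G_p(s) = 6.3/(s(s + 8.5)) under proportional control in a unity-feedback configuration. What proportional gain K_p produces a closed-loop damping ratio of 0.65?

K_p = 6.79

Closed-loop characteristic equation: s² + 8.5s + K_p·6.3 = 0.
So ω_n = √(6.3K_p) and 2ζω_n = 8.5, giving ζ = 8.5/(2√(6.3K_p)).
Setting ζ = 0.65: √(6.3K_p) = 8.5/(2·0.65) = 6.538, so K_p = 42.75/6.3 = 6.79.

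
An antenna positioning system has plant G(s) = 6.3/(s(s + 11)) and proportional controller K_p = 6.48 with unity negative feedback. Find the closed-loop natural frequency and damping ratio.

ω_n = 6.39 rad/s, ζ = 0.861

The closed-loop denominator is s(s+11) + 6.48·6.3 = s² + 11s + 40.82.
Matching s² + 2ζω_n s + ω_n²: ω_n = √40.82 = 6.389 rad/s and 2ζω_n = 11, so ζ = 11/(2·6.389) = 0.861.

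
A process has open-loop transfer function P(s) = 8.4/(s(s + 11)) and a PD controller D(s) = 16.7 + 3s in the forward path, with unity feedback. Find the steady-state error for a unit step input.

0

The open loop D(s)P(s) has a pole at the origin (type 1), so the static position error constant is infinite and e_ss = 1/(1+∞) = 0.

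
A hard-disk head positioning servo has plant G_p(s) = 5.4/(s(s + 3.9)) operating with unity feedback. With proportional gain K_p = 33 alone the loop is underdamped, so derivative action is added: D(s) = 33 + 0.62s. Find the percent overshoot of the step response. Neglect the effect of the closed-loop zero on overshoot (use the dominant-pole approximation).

Forward path: (33 + 0.62s)·5.4/(s(s+3.9)). The closed-loop characteristic equation is s² + (3.9 + 5.4·0.62)s + 5.4·33 = 0.
That is s² + 7.248s + 178.2 = 0, so ω_n = 13.35 rad/s and ζ = 7.248/(2·13.35) = 0.2715.
%OS = 100·exp(−πζ/√(1−ζ²)) = 41.2%.

41.2%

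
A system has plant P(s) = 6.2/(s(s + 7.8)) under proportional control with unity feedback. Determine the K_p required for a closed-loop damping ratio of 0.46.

K_p = 11.6

Closed-loop characteristic equation: s² + 7.8s + K_p·6.2 = 0.
So ω_n = √(6.2K_p) and 2ζω_n = 7.8, giving ζ = 7.8/(2√(6.2K_p)).
Setting ζ = 0.46: √(6.2K_p) = 7.8/(2·0.46) = 8.478, so K_p = 71.88/6.2 = 11.6.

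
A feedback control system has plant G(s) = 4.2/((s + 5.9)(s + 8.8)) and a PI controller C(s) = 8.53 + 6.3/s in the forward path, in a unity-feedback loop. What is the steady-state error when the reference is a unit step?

0

The open loop C(s)G(s) has a pole at the origin (type 1), so the static position error constant is infinite and e_ss = 1/(1+∞) = 0.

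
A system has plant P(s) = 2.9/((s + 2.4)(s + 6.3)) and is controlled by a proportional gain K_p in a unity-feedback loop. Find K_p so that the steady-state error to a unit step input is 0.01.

For a type-0 loop with proportional control, e_ss = 1/(1 + K_p·P(0)).
P(0) = 0.1918. Require 1/(1 + K_p·0.1918) = 0.01, so 1 + 0.1918·K_p = 100.
K_p = (100 − 1)/0.1918 = 516.

K_p = 516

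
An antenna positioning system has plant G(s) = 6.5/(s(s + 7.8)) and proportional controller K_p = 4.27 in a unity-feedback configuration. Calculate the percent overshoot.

The closed-loop denominator s² + 7.8s + 27.75 gives ω_n = √27.75 = 5.268 and ζ = 7.8/(2ω_n) = 0.7403.
%OS = 100·exp(−πζ/√(1−ζ²)) = 100·exp(−π·0.7403/√0.452) = 3.15%.

3.15%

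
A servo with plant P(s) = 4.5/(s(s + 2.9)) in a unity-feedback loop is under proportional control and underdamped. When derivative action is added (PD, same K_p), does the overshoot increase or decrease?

With PD the characteristic equation becomes s² + (a + K·K_d)s + K·K_p = 0; the damping term grows, ζ rises, overshoot falls.

decrease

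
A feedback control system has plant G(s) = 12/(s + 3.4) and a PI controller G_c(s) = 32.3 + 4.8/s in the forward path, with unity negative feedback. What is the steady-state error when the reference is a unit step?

The open loop G_c(s)G(s) has a pole at the origin (type 1), so the static position error constant is infinite and e_ss = 1/(1+∞) = 0.

0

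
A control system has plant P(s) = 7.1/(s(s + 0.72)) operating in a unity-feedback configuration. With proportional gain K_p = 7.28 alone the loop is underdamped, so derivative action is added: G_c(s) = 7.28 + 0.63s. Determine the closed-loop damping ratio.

ζ = 0.361

Forward path: (7.28 + 0.63s)·7.1/(s(s+0.72)). The closed-loop characteristic equation is s² + (0.72 + 7.1·0.63)s + 7.1·7.28 = 0.
That is s² + 5.193s + 51.69 = 0, so ω_n = 7.189 rad/s and ζ = 5.193/(2·7.189) = 0.3612.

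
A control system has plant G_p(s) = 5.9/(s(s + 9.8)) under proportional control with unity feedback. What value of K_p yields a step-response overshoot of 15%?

K_p = 15.2

From %OS = 100·exp(−πζ/√(1−ζ²)) = 15%, ζ = −ln(0.15)/√(π²+ln²(0.15)) = 0.5169.
Characteristic equation s² + 9.8s + 5.9K_p = 0 gives ζ = 9.8/(2√(5.9K_p)).
Setting ζ = 0.5169: √(5.9K_p) = 9.8/(2·0.5169) = 9.479, so K_p = 89.85/5.9 = 15.2.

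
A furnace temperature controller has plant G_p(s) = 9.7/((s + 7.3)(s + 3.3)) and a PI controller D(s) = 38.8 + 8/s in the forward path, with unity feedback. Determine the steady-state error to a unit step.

The open loop D(s)G_p(s) has a pole at the origin (type 1), so the static position error constant is infinite and e_ss = 1/(1+∞) = 0.

0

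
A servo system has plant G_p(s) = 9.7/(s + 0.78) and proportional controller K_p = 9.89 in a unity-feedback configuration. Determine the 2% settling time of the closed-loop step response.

Closed-loop transfer function: T(s) = K_p·G_p(s)/(1 + K_p·G_p(s)) = 95.93/(s + 0.78 + 95.93) = 95.93/(s + 96.71).
Time constant τ = 1/96.71 = 0.01034 s, so the 2% settling time is about 4τ = 0.0414 s.

T_s ≈ 0.0414 s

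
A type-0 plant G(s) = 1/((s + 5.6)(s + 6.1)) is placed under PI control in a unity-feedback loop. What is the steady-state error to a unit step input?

The PI controller's integrator makes the forward path type 1, so e_ss to a step is zero.

0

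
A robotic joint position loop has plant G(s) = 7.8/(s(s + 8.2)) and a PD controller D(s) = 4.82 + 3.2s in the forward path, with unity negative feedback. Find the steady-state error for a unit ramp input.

0.218

The loop has one pole at the origin (type 1). Velocity error constant K_v = lim_{s→0} s·D(s)G(s) = 4.82·7.8/8.2 = 4.585.
Steady-state error to a unit ramp: e_ss = 1/K_v = 0.218.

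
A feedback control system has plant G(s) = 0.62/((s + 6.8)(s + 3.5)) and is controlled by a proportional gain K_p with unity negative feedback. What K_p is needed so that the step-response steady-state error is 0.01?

K_p = 3800

The loop is type 0, so e_ss(step) = 1/(1 + K_pos) with K_pos = K_p·G(0).
G(0) = 0.02605. Require 1/(1 + K_p·0.02605) = 0.01, so 1 + 0.02605·K_p = 100.
K_p = (100 − 1)/0.02605 = 3800.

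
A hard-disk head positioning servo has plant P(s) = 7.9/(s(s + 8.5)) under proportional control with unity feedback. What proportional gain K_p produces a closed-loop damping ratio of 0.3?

K_p = 25.4

Closed-loop characteristic equation: s² + 8.5s + K_p·7.9 = 0.
So ω_n = √(7.9K_p) and 2ζω_n = 8.5, giving ζ = 8.5/(2√(7.9K_p)).
Setting ζ = 0.3: √(7.9K_p) = 8.5/(2·0.3) = 14.17, so K_p = 200.7/7.9 = 25.4.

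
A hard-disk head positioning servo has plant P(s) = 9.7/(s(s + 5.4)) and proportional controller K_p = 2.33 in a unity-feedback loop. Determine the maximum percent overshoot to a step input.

Closed-loop characteristic equation: s² + 5.4s + 22.6 = 0, so ω_n = 4.754 rad/s and ζ = 5.4/(2·4.754) = 0.5679.
%OS = 100·exp(−πζ/√(1−ζ²)) = 100·exp(−π·0.5679/√0.6774) = 11.4%.

11.4%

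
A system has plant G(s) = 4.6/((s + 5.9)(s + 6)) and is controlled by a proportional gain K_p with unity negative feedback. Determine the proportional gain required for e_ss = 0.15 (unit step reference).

For a type-0 loop with proportional control, e_ss = 1/(1 + K_p·G(0)).
G(0) = 0.1299. Require 1/(1 + K_p·0.1299) = 0.15, so 1 + 0.1299·K_p = 6.667.
K_p = (6.667 − 1)/0.1299 = 43.6.

K_p = 43.6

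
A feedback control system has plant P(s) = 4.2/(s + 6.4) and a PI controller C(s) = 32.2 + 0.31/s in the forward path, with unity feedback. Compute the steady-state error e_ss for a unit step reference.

The open loop C(s)P(s) has a pole at the origin (type 1), so the static position error constant is infinite and e_ss = 1/(1+∞) = 0.

0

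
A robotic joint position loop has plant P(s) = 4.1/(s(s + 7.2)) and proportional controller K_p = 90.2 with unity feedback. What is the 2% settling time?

The closed-loop denominator s² + 7.2s + 369.8 gives ω_n = √369.8 = 19.23 and ζ = 7.2/(2ω_n) = 0.1872.
2% settling time T_s ≈ 4/(ζω_n) = 4/3.6 = 1.11 s.

T_s ≈ 1.11 s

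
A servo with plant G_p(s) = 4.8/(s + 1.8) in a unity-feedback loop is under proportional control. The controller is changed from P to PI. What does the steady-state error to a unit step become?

The integrator makes K_pos = lim_{s→0} C(s)G(s) infinite, so e_ss = 1/(1+K_pos) = 0.

0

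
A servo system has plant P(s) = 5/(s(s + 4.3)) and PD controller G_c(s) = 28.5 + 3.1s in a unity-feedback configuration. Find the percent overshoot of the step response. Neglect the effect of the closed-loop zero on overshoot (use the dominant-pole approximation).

0.944%

Forward path: (28.5 + 3.1s)·5/(s(s+4.3)). The closed-loop characteristic equation is s² + (4.3 + 5·3.1)s + 5·28.5 = 0.
That is s² + 19.8s + 142.5 = 0, so ω_n = 11.94 rad/s and ζ = 19.8/(2·11.94) = 0.8293.
%OS = 100·exp(−πζ/√(1−ζ²)) = 0.944%.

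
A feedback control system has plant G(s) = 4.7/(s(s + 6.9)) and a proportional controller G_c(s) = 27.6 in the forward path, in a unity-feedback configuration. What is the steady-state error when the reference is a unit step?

0

The open loop G_c(s)G(s) has a pole at the origin (type 1), so the static position error constant is infinite and e_ss = 1/(1+∞) = 0.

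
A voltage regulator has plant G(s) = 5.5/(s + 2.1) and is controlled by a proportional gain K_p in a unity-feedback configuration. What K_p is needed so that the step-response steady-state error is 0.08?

K_p = 4.39

For a type-0 loop with proportional control, e_ss = 1/(1 + K_p·G(0)).
G(0) = 2.619. Require 1/(1 + K_p·2.619) = 0.08, so 1 + 2.619·K_p = 12.5.
K_p = (12.5 − 1)/2.619 = 4.39.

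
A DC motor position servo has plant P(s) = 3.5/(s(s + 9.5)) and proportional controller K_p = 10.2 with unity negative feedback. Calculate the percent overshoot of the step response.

1.63%

The closed-loop denominator s² + 9.5s + 35.7 gives ω_n = √35.7 = 5.975 and ζ = 9.5/(2ω_n) = 0.795.
%OS = 100·exp(−πζ/√(1−ζ²)) = 100·exp(−π·0.795/√0.368) = 1.63%.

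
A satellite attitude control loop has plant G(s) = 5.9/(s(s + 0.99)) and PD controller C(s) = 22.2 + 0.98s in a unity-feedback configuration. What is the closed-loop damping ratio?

ζ = 0.296

Forward path: (22.2 + 0.98s)·5.9/(s(s+0.99)). The closed-loop characteristic equation is s² + (0.99 + 5.9·0.98)s + 5.9·22.2 = 0.
That is s² + 6.772s + 131 = 0, so ω_n = 11.44 rad/s and ζ = 6.772/(2·11.44) = 0.2959.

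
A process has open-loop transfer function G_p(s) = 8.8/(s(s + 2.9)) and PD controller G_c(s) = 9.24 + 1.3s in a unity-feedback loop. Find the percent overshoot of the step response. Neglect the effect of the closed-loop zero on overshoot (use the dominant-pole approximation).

1.63%

Forward path: (9.24 + 1.3s)·8.8/(s(s+2.9)). The closed-loop characteristic equation is s² + (2.9 + 8.8·1.3)s + 8.8·9.24 = 0.
That is s² + 14.34s + 81.31 = 0, so ω_n = 9.017 rad/s and ζ = 14.34/(2·9.017) = 0.7951.
%OS = 100·exp(−πζ/√(1−ζ²)) = 1.63%.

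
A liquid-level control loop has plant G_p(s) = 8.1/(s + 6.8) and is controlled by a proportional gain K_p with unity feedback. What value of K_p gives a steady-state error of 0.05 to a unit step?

K_p = 16

Steady-state error for a unit step on this type-0 loop is 1/(1 + K_p·G_p(0)).
G_p(0) = 1.191. Require 1/(1 + K_p·1.191) = 0.05, so 1 + 1.191·K_p = 20.
K_p = (20 − 1)/1.191 = 16.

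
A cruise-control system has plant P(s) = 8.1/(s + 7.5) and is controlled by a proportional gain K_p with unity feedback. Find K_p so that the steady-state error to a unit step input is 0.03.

Steady-state error for a unit step on this type-0 loop is 1/(1 + K_p·P(0)).
P(0) = 1.08. Require 1/(1 + K_p·1.08) = 0.03, so 1 + 1.08·K_p = 33.33.
K_p = (33.33 − 1)/1.08 = 29.9.

K_p = 29.9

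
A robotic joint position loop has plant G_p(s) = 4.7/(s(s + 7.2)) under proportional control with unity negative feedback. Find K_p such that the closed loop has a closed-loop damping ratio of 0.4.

K_p = 17.2

Closed-loop characteristic equation: s² + 7.2s + K_p·4.7 = 0.
So ω_n = √(4.7K_p) and 2ζω_n = 7.2, giving ζ = 7.2/(2√(4.7K_p)).
Setting ζ = 0.4: √(4.7K_p) = 7.2/(2·0.4) = 9, so K_p = 81/4.7 = 17.2.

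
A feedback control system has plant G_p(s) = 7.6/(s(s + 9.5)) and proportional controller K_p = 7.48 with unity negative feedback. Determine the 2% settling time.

T_s ≈ 0.842 s

The closed-loop denominator s² + 9.5s + 56.85 gives ω_n = √56.85 = 7.54 and ζ = 9.5/(2ω_n) = 0.63.
2% settling time T_s ≈ 4/(ζω_n) = 4/4.75 = 0.842 s.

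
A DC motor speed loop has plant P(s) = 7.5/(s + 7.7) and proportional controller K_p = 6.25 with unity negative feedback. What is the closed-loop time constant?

τ = 0.0183 s

Closed-loop transfer function: T(s) = K_p·P(s)/(1 + K_p·P(s)) = 46.88/(s + 7.7 + 46.88) = 46.88/(s + 54.58).
Time constant τ = 1/54.58 = 0.0183 s.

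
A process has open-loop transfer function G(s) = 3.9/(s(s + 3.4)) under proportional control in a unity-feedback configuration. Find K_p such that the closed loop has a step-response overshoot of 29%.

From %OS = 100·exp(−πζ/√(1−ζ²)) = 29%, ζ = −ln(0.29)/√(π²+ln²(0.29)) = 0.3666.
Characteristic equation s² + 3.4s + 3.9K_p = 0 gives ζ = 3.4/(2√(3.9K_p)).
Setting ζ = 0.3666: √(3.9K_p) = 3.4/(2·0.3666) = 4.637, so K_p = 21.5/3.9 = 5.51.

K_p = 5.51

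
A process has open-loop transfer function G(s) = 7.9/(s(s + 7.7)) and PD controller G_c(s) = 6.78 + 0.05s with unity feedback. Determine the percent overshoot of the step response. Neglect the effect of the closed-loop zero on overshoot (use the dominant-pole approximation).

12.4%

Forward path: (6.78 + 0.05s)·7.9/(s(s+7.7)). The closed-loop characteristic equation is s² + (7.7 + 7.9·0.05)s + 7.9·6.78 = 0.
That is s² + 8.095s + 53.56 = 0, so ω_n = 7.319 rad/s and ζ = 8.095/(2·7.319) = 0.553.
%OS = 100·exp(−πζ/√(1−ζ²)) = 12.4%.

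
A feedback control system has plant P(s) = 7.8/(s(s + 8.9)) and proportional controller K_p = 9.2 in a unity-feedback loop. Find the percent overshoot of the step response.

14.4%

From 1 + K_pP(s) = 0: s² + 8.9s + 71.76 = 0 ⇒ ω_n = 8.471, ζ = 0.5253.
%OS = 100·exp(−πζ/√(1−ζ²)) = 100·exp(−π·0.5253/√0.724) = 14.4%.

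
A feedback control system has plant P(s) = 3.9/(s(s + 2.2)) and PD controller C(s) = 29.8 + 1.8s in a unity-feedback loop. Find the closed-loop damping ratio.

Forward path: (29.8 + 1.8s)·3.9/(s(s+2.2)). The closed-loop characteristic equation is s² + (2.2 + 3.9·1.8)s + 3.9·29.8 = 0.
That is s² + 9.22s + 116.2 = 0, so ω_n = 10.78 rad/s and ζ = 9.22/(2·10.78) = 0.4276.

ζ = 0.428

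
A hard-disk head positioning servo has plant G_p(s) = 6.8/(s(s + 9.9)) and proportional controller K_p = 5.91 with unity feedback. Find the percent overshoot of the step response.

Closed-loop characteristic equation: s² + 9.9s + 40.19 = 0, so ω_n = 6.339 rad/s and ζ = 9.9/(2·6.339) = 0.7808.
%OS = 100·exp(−πζ/√(1−ζ²)) = 100·exp(−π·0.7808/√0.3903) = 1.97%.

1.97%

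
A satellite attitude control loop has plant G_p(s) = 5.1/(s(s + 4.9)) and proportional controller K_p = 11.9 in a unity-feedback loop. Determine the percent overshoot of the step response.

35.3%

The closed-loop denominator s² + 4.9s + 60.69 gives ω_n = √60.69 = 7.79 and ζ = 4.9/(2ω_n) = 0.3145.
%OS = 100·exp(−πζ/√(1−ζ²)) = 100·exp(−π·0.3145/√0.9011) = 35.3%.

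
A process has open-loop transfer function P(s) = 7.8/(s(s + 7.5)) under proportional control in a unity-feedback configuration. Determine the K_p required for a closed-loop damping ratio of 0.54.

Closed-loop characteristic equation: s² + 7.5s + K_p·7.8 = 0.
So ω_n = √(7.8K_p) and 2ζω_n = 7.5, giving ζ = 7.5/(2√(7.8K_p)).
Setting ζ = 0.54: √(7.8K_p) = 7.5/(2·0.54) = 6.944, so K_p = 48.23/7.8 = 6.18.

K_p = 6.18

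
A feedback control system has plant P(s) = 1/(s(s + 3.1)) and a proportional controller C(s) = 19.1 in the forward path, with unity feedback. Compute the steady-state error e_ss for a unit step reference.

0

The open loop C(s)P(s) has a pole at the origin (type 1), so the static position error constant is infinite and e_ss = 1/(1+∞) = 0.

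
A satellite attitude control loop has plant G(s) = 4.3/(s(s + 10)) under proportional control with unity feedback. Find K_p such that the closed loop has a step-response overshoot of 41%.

From %OS = 100·exp(−πζ/√(1−ζ²)) = 41%, ζ = −ln(0.41)/√(π²+ln²(0.41)) = 0.273.
Characteristic equation s² + 10s + 4.3K_p = 0 gives ζ = 10/(2√(4.3K_p)).
Setting ζ = 0.273: √(4.3K_p) = 10/(2·0.273) = 18.31, so K_p = 335.4/4.3 = 78.

K_p = 78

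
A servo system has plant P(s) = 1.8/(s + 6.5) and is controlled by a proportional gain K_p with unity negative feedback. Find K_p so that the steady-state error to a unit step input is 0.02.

The loop is type 0, so e_ss(step) = 1/(1 + K_pos) with K_pos = K_p·P(0).
P(0) = 0.2769. Require 1/(1 + K_p·0.2769) = 0.02, so 1 + 0.2769·K_p = 50.
K_p = (50 − 1)/0.2769 = 177.

K_p = 177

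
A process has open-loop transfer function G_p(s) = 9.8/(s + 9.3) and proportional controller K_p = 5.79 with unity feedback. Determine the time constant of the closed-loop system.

τ = 0.0151 s

Closed-loop transfer function: T(s) = K_p·G_p(s)/(1 + K_p·G_p(s)) = 56.74/(s + 9.3 + 56.74) = 56.74/(s + 66.04).
Time constant τ = 1/66.04 = 0.0151 s.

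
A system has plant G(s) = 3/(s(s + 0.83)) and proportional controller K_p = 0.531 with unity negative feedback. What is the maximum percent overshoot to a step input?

The closed-loop denominator s² + 0.83s + 1.593 gives ω_n = √1.593 = 1.262 and ζ = 0.83/(2ω_n) = 0.3288.
%OS = 100·exp(−πζ/√(1−ζ²)) = 100·exp(−π·0.3288/√0.8919) = 33.5%.

33.5%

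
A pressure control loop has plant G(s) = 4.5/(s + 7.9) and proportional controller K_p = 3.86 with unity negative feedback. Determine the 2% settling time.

T_s ≈ 0.158 s

Closed-loop transfer function: T(s) = K_p·G(s)/(1 + K_p·G(s)) = 17.37/(s + 7.9 + 17.37) = 17.37/(s + 25.27).
Time constant τ = 1/25.27 = 0.03957 s, so the 2% settling time is about 4τ = 0.158 s.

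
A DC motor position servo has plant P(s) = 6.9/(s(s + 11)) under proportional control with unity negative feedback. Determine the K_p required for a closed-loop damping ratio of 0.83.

K_p = 6.36

Closed-loop characteristic equation: s² + 11s + K_p·6.9 = 0.
So ω_n = √(6.9K_p) and 2ζω_n = 11, giving ζ = 11/(2√(6.9K_p)).
Setting ζ = 0.83: √(6.9K_p) = 11/(2·0.83) = 6.627, so K_p = 43.91/6.9 = 6.36.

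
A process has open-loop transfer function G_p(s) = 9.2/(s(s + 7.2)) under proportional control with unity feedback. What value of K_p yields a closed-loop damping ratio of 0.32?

Closed-loop characteristic equation: s² + 7.2s + K_p·9.2 = 0.
So ω_n = √(9.2K_p) and 2ζω_n = 7.2, giving ζ = 7.2/(2√(9.2K_p)).
Setting ζ = 0.32: √(9.2K_p) = 7.2/(2·0.32) = 11.25, so K_p = 126.6/9.2 = 13.8.

K_p = 13.8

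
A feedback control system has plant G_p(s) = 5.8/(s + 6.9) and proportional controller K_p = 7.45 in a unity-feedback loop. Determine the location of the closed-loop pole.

s = -50.11

Closed-loop transfer function: T(s) = K_p·G_p(s)/(1 + K_p·G_p(s)) = 43.21/(s + 6.9 + 43.21) = 43.21/(s + 50.11).
The closed-loop pole is at s = −50.11.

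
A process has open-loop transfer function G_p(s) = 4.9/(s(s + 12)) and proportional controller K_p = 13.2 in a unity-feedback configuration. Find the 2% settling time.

T_s ≈ 0.667 s

Closed-loop characteristic equation: s² + 12s + 64.68 = 0, so ω_n = 8.042 rad/s and ζ = 12/(2·8.042) = 0.746.
2% settling time T_s ≈ 4/(ζω_n) = 4/6 = 0.667 s.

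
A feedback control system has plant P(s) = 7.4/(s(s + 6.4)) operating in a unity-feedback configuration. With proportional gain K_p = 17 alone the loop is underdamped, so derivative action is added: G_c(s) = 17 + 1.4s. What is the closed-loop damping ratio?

Forward path: (17 + 1.4s)·7.4/(s(s+6.4)). The closed-loop characteristic equation is s² + (6.4 + 7.4·1.4)s + 7.4·17 = 0.
That is s² + 16.76s + 125.8 = 0, so ω_n = 11.22 rad/s and ζ = 16.76/(2·11.22) = 0.7471.

ζ = 0.747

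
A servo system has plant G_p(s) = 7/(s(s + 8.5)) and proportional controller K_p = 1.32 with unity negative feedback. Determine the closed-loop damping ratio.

ζ = 1.4

With unity feedback the closed-loop characteristic equation is s² + 8.5s + 1.32·7 = s² + 8.5s + 9.24 = 0.
So ω_n² = 9.24 ⇒ ω_n = 3.04 rad/s, and ζ = 8.5/(2ω_n) = 1.4.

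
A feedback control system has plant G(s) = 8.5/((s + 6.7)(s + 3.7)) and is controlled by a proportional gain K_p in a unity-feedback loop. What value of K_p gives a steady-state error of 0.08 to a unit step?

The loop is type 0, so e_ss(step) = 1/(1 + K_pos) with K_pos = K_p·G(0).
G(0) = 0.3429. Require 1/(1 + K_p·0.3429) = 0.08, so 1 + 0.3429·K_p = 12.5.
K_p = (12.5 − 1)/0.3429 = 33.5.

K_p = 33.5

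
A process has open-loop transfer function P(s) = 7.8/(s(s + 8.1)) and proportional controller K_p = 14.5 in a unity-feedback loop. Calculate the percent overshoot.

27.4%

Closed-loop characteristic equation: s² + 8.1s + 113.1 = 0, so ω_n = 10.63 rad/s and ζ = 8.1/(2·10.63) = 0.3808.
%OS = 100·exp(−πζ/√(1−ζ²)) = 100·exp(−π·0.3808/√0.855) = 27.4%.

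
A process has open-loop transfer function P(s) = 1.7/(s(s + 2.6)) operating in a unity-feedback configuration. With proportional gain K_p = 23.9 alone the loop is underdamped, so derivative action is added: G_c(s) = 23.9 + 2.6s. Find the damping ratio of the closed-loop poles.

ζ = 0.551

Forward path: (23.9 + 2.6s)·1.7/(s(s+2.6)). The closed-loop characteristic equation is s² + (2.6 + 1.7·2.6)s + 1.7·23.9 = 0.
That is s² + 7.02s + 40.63 = 0, so ω_n = 6.374 rad/s and ζ = 7.02/(2·6.374) = 0.5507.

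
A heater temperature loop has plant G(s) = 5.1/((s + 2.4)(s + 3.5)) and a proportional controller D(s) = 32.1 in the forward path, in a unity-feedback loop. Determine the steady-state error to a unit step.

0.0488

The loop is type 0. Static position error constant K_pos = D(0)·G(0) = 32.1·0.6071 = 19.49.
Steady-state error to a unit step: e_ss = 1/(1+K_pos) = 1/20.49 = 0.0488.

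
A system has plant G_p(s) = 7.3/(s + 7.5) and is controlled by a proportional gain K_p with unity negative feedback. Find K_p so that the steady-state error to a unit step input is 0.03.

Steady-state error for a unit step on this type-0 loop is 1/(1 + K_p·G_p(0)).
G_p(0) = 0.9733. Require 1/(1 + K_p·0.9733) = 0.03, so 1 + 0.9733·K_p = 33.33.
K_p = (33.33 − 1)/0.9733 = 33.2.

K_p = 33.2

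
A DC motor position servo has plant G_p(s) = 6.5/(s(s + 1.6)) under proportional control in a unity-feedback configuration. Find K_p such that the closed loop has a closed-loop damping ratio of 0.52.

K_p = 0.364

Closed-loop characteristic equation: s² + 1.6s + K_p·6.5 = 0.
So ω_n = √(6.5K_p) and 2ζω_n = 1.6, giving ζ = 1.6/(2√(6.5K_p)).
Setting ζ = 0.52: √(6.5K_p) = 1.6/(2·0.52) = 1.538, so K_p = 2.367/6.5 = 0.364.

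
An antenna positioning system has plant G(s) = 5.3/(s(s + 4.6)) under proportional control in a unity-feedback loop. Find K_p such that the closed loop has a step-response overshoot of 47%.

K_p = 18.3

From %OS = 100·exp(−πζ/√(1−ζ²)) = 47%, ζ = −ln(0.47)/√(π²+ln²(0.47)) = 0.2337.
Characteristic equation s² + 4.6s + 5.3K_p = 0 gives ζ = 4.6/(2√(5.3K_p)).
Setting ζ = 0.2337: √(5.3K_p) = 4.6/(2·0.2337) = 9.843, so K_p = 96.88/5.3 = 18.3.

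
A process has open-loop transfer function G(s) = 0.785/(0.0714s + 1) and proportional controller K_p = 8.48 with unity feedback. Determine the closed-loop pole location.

s = -107.2

Closed loop: T(s) = K_p·G/(1+K_p·G) = 6.657/(0.0714s + 1 + 6.657), with pole at s = −(1 + 6.657)/0.0714 = −107.2.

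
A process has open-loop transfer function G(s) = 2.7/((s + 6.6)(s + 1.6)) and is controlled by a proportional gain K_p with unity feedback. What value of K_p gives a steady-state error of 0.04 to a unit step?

For a type-0 loop with proportional control, e_ss = 1/(1 + K_p·G(0)).
G(0) = 0.2557. Require 1/(1 + K_p·0.2557) = 0.04, so 1 + 0.2557·K_p = 25.
K_p = (25 − 1)/0.2557 = 93.9.

K_p = 93.9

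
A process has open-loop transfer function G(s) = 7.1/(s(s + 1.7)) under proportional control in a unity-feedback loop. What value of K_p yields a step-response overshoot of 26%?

K_p = 0.655

From %OS = 100·exp(−πζ/√(1−ζ²)) = 26%, ζ = −ln(0.26)/√(π²+ln²(0.26)) = 0.3941.
Characteristic equation s² + 1.7s + 7.1K_p = 0 gives ζ = 1.7/(2√(7.1K_p)).
Setting ζ = 0.3941: √(7.1K_p) = 1.7/(2·0.3941) = 2.157, so K_p = 4.652/7.1 = 0.655.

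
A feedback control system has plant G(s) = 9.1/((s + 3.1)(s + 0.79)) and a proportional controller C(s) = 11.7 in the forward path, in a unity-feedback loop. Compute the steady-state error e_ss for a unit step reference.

The loop is type 0. Static position error constant K_pos = C(0)·G(0) = 11.7·3.716 = 43.47.
Steady-state error to a unit step: e_ss = 1/(1+K_pos) = 1/44.47 = 0.0225.

0.0225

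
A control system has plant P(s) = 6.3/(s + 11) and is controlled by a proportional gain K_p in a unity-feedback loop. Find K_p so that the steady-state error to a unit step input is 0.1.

Steady-state error for a unit step on this type-0 loop is 1/(1 + K_p·P(0)).
P(0) = 0.5727. Require 1/(1 + K_p·0.5727) = 0.1, so 1 + 0.5727·K_p = 10.
K_p = (10 − 1)/0.5727 = 15.7.

K_p = 15.7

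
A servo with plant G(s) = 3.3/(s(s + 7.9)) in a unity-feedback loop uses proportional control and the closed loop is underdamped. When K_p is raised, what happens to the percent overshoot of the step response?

increase

ζ = 7.9/(2√(3.3K_p)) decreases as K_p grows; lower damping means more overshoot.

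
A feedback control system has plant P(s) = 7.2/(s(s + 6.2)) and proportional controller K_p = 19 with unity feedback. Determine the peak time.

T_p = 0.279 s

Closed-loop characteristic equation: s² + 6.2s + 136.8 = 0, so ω_n = 11.7 rad/s and ζ = 6.2/(2·11.7) = 0.265.
Damped frequency ω_d = ω_n√(1−ζ²) = 11.28 rad/s, so peak time T_p = π/ω_d = 0.279 s.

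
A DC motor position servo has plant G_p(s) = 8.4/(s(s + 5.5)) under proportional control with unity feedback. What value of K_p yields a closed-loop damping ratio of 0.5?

K_p = 3.6

Closed-loop characteristic equation: s² + 5.5s + K_p·8.4 = 0.
So ω_n = √(8.4K_p) and 2ζω_n = 5.5, giving ζ = 5.5/(2√(8.4K_p)).
Setting ζ = 0.5: √(8.4K_p) = 5.5/(2·0.5) = 5.5, so K_p = 30.25/8.4 = 3.6.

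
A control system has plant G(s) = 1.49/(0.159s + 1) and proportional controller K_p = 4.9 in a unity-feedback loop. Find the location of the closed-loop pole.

s = -52.21

Closed loop: T(s) = K_p·G/(1+K_p·G) = 7.301/(0.159s + 1 + 7.301), with pole at s = −(1 + 7.301)/0.159 = −52.21.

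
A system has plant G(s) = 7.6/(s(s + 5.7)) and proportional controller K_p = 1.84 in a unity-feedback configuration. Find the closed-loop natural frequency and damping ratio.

ω_n = 3.74 rad/s, ζ = 0.762

With unity feedback the closed-loop characteristic equation is s² + 5.7s + 1.84·7.6 = s² + 5.7s + 13.98 = 0.
So ω_n² = 13.98 ⇒ ω_n = 3.74 rad/s, and ζ = 5.7/(2ω_n) = 0.762.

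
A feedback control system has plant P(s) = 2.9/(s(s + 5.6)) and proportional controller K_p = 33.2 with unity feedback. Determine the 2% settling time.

The closed-loop denominator s² + 5.6s + 96.28 gives ω_n = √96.28 = 9.812 and ζ = 5.6/(2ω_n) = 0.2854.
2% settling time T_s ≈ 4/(ζω_n) = 4/2.8 = 1.43 s.

T_s ≈ 1.43 s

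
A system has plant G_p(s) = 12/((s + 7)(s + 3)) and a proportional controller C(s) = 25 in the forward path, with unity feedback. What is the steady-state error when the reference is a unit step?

0.0654

The loop is type 0. Static position error constant K_pos = C(0)·G_p(0) = 25·0.5714 = 14.29.
Steady-state error to a unit step: e_ss = 1/(1+K_pos) = 1/15.29 = 0.0654.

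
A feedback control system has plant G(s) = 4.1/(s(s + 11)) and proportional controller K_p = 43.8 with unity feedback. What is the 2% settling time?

T_s ≈ 0.727 s

The closed-loop denominator s² + 11s + 179.6 gives ω_n = √179.6 = 13.4 and ζ = 11/(2ω_n) = 0.4104.
2% settling time T_s ≈ 4/(ζω_n) = 4/5.5 = 0.727 s.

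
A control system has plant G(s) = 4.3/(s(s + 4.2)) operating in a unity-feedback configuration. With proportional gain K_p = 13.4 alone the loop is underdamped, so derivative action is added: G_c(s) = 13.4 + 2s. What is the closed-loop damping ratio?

Forward path: (13.4 + 2s)·4.3/(s(s+4.2)). The closed-loop characteristic equation is s² + (4.2 + 4.3·2)s + 4.3·13.4 = 0.
That is s² + 12.8s + 57.62 = 0, so ω_n = 7.591 rad/s and ζ = 12.8/(2·7.591) = 0.8431.

ζ = 0.843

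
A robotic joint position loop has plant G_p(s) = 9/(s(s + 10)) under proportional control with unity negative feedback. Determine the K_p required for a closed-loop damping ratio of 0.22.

Closed-loop characteristic equation: s² + 10s + K_p·9 = 0.
So ω_n = √(9K_p) and 2ζω_n = 10, giving ζ = 10/(2√(9K_p)).
Setting ζ = 0.22: √(9K_p) = 10/(2·0.22) = 22.73, so K_p = 516.5/9 = 57.4.

K_p = 57.4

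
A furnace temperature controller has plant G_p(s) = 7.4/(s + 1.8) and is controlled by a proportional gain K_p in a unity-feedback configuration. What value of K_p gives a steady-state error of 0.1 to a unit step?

K_p = 2.19

Steady-state error for a unit step on this type-0 loop is 1/(1 + K_p·G_p(0)).
G_p(0) = 4.111. Require 1/(1 + K_p·4.111) = 0.1, so 1 + 4.111·K_p = 10.
K_p = (10 − 1)/4.111 = 2.19.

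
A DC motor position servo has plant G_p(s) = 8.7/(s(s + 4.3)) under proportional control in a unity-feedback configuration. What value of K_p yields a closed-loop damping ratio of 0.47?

K_p = 2.41

Closed-loop characteristic equation: s² + 4.3s + K_p·8.7 = 0.
So ω_n = √(8.7K_p) and 2ζω_n = 4.3, giving ζ = 4.3/(2√(8.7K_p)).
Setting ζ = 0.47: √(8.7K_p) = 4.3/(2·0.47) = 4.574, so K_p = 20.93/8.7 = 2.41.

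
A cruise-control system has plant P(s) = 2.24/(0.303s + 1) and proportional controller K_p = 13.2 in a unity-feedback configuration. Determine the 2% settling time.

T_s ≈ 0.0396 s

Closed loop: T(s) = K_p·P/(1+K_p·P) = 29.57/(0.303s + 1 + 29.57), with pole at s = −(1 + 29.57)/0.303 = −100.9.
τ = 1/100.9 = 0.009912 s, so 2% settling time ≈ 4τ = 0.0396 s.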